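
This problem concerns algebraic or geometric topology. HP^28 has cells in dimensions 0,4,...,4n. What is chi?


HP^28 has one cell in each dimension 0, 4, ..., 4*28 (28+1 cells, all even-dim).
chi = 28 + 1 = 29

29


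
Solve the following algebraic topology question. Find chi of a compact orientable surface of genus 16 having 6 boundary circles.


For a compact orientable surface with genus g and b boundary components: chi = 2 - 2g - b.
chi = 2 - 2*16 - 6 = 2 - 32 - 6 = -36

-36


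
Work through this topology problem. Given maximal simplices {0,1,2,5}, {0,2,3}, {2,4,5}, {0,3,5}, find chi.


Enumerate all faces; f-vector: f_0=6, f_1=11, f_2=7, f_3=1.
chi = sum (-1)^k f_k = 1

1


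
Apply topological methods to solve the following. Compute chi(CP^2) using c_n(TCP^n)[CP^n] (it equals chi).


For any closed oriented manifold, <e(TM),[M]> = chi(M).
chi(CP^2) = 2+1 = 3

3


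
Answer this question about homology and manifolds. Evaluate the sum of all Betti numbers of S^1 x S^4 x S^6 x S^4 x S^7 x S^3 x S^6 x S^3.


Total Betti number is multiplicative under products.
Each S^d (d>=1) has total Betti number 2.
There are 8 sphere factors.
Total = 2^8 = 256

256


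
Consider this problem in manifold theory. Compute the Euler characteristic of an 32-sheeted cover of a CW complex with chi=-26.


For a finite covering: chi(E) = (number of sheets) * chi(B).
chi(E) = 32 * (-26) = -832

-832


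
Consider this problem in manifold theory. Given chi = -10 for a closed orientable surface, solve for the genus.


chi = 2 - 2g for closed orientable surfaces.
-10 = 2 - 2g
2g = 2 - (-10) = 12
g = 6

6


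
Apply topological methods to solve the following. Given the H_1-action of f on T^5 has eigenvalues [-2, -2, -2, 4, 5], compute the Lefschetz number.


For a torus self-map: L(f) = det(I - A) where A acts on H_1.
L(f) = (1--2) * (1--2) * (1--2) * (1-4) * (1-5) = 3 * 3 * 3 * -3 * -4 = 324

324


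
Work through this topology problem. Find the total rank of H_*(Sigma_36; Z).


For Sigma_36: b_0 = 1, b_1 = 2g = 72, b_2 = 1.
Total = 1 + 72 + 1 = 74

74


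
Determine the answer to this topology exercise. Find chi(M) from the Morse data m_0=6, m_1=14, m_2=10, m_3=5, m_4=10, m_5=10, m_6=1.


Morse theory: chi(M) = sum_k (-1)^k m_k where m_k = #(index-k critical points).
= (6) + (-14) + (10) + (-5) + (10) + (-10) + (1) = -2

-2


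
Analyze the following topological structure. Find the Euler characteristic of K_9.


K_9: V = 9, E = C(9,2) = 36.
chi = V - E = 9 - 36 = -27

-27


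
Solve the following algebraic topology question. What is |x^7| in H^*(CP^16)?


|x| = 2 in H^*(CP^n).
|x^7| = 7 * |x| = 7 * 2 = 14

14


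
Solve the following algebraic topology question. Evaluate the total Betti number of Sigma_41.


For Sigma_41: b_0 = 1, b_1 = 2g = 82, b_2 = 1.
Total = 1 + 82 + 1 = 84

84


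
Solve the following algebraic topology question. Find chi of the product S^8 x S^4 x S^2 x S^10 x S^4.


chi is multiplicative: chi(X x Y) = chi(X) chi(Y).
Each even-dim sphere has chi = 2. There are 5 factors.
chi = 2^5 = 32

32


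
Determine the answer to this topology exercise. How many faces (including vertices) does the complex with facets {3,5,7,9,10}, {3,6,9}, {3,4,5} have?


Each maximal simplex on m vertices has 2^m - 1 nonempty faces.
Take the union (dedupe shared faces).
Total distinct faces = 39

39


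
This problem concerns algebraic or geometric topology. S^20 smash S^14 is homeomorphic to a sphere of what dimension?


S^m ^ S^n = S^{m+n}.
k = 20 + 14 = 34

34


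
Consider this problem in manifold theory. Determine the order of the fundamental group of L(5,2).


pi_1(L(p,q)) = Z/pZ for any q coprime to p.
|pi_1(L(5,2))| = 5

5


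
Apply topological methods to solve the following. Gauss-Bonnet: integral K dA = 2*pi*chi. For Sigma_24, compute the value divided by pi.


Gauss-Bonnet: integral K dA = 2*pi*chi(M).
chi(Sigma_24) = 2 - 2*24 = -46.
(integral K dA)/pi = 2*chi = 2*(-46) = -92

-92


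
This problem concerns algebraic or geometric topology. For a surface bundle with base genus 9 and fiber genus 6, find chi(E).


For a fiber bundle F -> E -> B (with CW structure): chi(E) = chi(B) * chi(F).
chi(Sigma_9) = -16, chi(Sigma_6) = -10.
chi(E) = (-16) * (-10) = 160

160


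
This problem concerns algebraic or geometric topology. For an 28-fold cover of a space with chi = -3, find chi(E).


For a finite covering: chi(E) = (number of sheets) * chi(B).
chi(E) = 28 * (-3) = -84

-84


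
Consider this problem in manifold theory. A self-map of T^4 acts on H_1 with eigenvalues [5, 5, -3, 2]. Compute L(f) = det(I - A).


For a torus self-map: L(f) = det(I - A) where A acts on H_1.
L(f) = (1-5) * (1-5) * (1--3) * (1-2) = -4 * -4 * 4 * -1 = -64

-64


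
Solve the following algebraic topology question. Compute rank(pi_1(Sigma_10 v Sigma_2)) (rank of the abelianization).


For a wedge: H_1(A v B) = H_1(A) + H_1(B).
b_1(Sigma_10) = 20, b_1(Sigma_2) = 4.
b_1 = 20 + 4 = 24

24


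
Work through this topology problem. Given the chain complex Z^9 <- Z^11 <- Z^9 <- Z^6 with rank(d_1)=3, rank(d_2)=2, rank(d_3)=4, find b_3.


rank H_k = rank(ker d_k) - rank(im d_{k+1}).
rank(ker d_3) = rank(C_3) - rank(d_3) = 6 - 4 = 2.
rank(im d_{3+1}) = 0.
rank H_3 = 2 - 0 = 2

2


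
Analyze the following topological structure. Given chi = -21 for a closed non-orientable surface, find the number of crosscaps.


chi = 2 - k for closed non-orientable surfaces with k crosscaps.
-21 = 2 - k
k = 2 - (-21) = 23

23


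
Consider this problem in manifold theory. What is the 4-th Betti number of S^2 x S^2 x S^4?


Each S^d has Poincare polynomial 1 + t^d.
The product S^2 x S^2 x S^4 has Poincare polynomial prod(1+t^d_i).
Expanding: b_0=1, b_2=2, b_4=2, b_6=2, b_8=1.
b_4 = 2

2


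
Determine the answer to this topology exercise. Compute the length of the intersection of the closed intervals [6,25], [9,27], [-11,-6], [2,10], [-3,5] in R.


Intersection = [max(a_i), min(b_i)] = [9, -6].
Since 9 > -6, the intersection is empty.
Length = 0

0


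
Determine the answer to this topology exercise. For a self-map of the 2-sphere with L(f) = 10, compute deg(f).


L(f) = 1 + (-1)^2 deg(f) on S^2.
10 = 1 + (-1)^2 * deg(f)
(-1)^2 * deg(f) = 9
deg(f) = 9

9


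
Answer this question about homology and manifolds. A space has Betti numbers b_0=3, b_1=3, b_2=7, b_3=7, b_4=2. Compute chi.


chi = sum_k (-1)^k b_k.
= (3) + (-3) + (7) + (-7) + (2)
= 2

2


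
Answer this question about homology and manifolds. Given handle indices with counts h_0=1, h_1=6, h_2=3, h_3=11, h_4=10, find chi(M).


Handles of index k contribute (-1)^k to chi (same as CW cells).
chi = (1) + (-6) + (3) + (-11) + (10) = -3

-3


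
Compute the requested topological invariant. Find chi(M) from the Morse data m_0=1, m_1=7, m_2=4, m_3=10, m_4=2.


Morse theory: chi(M) = sum_k (-1)^k m_k where m_k = #(index-k critical points).
= (1) + (-7) + (4) + (-10) + (2) = -10

-10


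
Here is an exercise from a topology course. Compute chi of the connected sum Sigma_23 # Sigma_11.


chi(Sigma_23) = 2 - 2*23 = -44
chi(Sigma_11) = 2 - 2*11 = -20
For surfaces: chi(A#B) = chi(A) + chi(B) - 2.
chi = -44 + -20 - 2 = -66

-66


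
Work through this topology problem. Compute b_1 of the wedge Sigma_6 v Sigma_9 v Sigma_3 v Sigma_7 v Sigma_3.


For a wedge X v Y: reduced H_k(X v Y) = H_k(X) + H_k(Y).
Each Sigma_g contributes b_1 = 2g.
b_1 = 12 + 18 + 6 + 14 + 6 = 56

56


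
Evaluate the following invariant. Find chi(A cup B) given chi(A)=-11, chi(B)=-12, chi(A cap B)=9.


chi(A cup B) = chi(A) + chi(B) - chi(A cap B)
= -11 + (-12) - (9)
= -32

-32


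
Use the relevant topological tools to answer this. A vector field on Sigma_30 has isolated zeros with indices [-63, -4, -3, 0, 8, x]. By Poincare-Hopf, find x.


Poincare-Hopf: sum of indices = chi(M).
chi(Sigma_30) = 2 - 2*30 = -58.
Sum of known indices = -62.
x = chi - (sum known) = -58 - (-62) = 4

4


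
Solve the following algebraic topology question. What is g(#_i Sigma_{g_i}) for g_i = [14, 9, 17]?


Genus is additive under connected sum of orientable surfaces.
g = 14 + 9 + 17 = 40

40


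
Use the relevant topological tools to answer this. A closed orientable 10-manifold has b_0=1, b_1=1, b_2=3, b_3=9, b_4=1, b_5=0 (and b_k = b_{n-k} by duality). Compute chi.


By Poincare duality b_k = b_{10-k}, so full Betti numbers: b_0=1, b_1=1, b_2=3, b_3=9, b_4=1, b_5=0, b_6=1, b_7=9, b_8=3, b_9=1, b_10=1.
chi = sum (-1)^k b_k = -10

-10


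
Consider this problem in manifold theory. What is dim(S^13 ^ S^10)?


S^m ^ S^n = S^{m+n}.
k = 13 + 10 = 23

23


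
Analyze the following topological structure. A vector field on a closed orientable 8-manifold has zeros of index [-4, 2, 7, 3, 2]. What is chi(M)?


Poincare-Hopf: chi(M) = sum of indices of zeros.
chi = (-4) + (2) + (7) + (3) + (2) = 10

10


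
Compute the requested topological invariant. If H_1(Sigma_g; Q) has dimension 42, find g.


For a closed orientable surface: b_1 = 2g.
42 = 2g
g = 42 / 2 = 21

21


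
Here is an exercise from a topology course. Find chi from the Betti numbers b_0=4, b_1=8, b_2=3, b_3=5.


chi = sum_k (-1)^k b_k.
= (4) + (-8) + (3) + (-5)
= -6

-6


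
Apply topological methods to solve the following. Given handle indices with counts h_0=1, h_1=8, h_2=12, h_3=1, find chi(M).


Handles of index k contribute (-1)^k to chi (same as CW cells).
chi = (1) + (-8) + (12) + (-1) = 4

4


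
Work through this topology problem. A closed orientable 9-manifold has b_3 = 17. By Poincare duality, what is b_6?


Poincare duality for closed orientable n-manifolds: b_k = b_{n-k}.
Here n = 9, so b_6 = b_3 = 17

17


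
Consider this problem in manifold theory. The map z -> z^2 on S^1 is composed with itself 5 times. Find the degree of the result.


deg(f) = 2. Degree is multiplicative: deg(f^5) = (deg f)^5.
deg(f^5) = (2)^5 = 32

32


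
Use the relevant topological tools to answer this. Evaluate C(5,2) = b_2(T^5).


By the Kunneth formula, b_k(T^n) = C(n,k).
b_2(T^5) = C(5,2).
C(5,2) = 5!/(2!*3!) = 10

10


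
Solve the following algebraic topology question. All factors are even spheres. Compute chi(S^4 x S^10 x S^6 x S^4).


chi is multiplicative: chi(X x Y) = chi(X) chi(Y).
Each even-dim sphere has chi = 2. There are 4 factors.
chi = 2^4 = 16

16


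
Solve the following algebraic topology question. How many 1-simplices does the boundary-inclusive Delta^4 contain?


Delta^4 has 4+1 vertices. A 1-face is a choice of 1+1 vertices.
f_1 = C(4+1, 1+1) = C(5,2) = 10

10


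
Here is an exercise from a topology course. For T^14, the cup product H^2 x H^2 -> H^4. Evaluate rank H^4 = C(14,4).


Cup product: H^p x H^q -> H^{p+q}; here p+q = 2+2 = 4.
rank H^k(T^n) = C(n,k).
C(14,4) = 1001

1001


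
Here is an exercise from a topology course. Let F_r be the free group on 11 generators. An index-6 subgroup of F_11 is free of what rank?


Nielsen-Schreier: an index-n subgroup of F_r is free of rank 1 + n(r-1).
Equivalently: chi(cover) = n*chi(base); chi(vee_r S^1) = 1 - 11 = -10.
chi(E) = 6*(-10) = -60; rank = 1 - chi(E) = 1 - (-60) = 61.
rank = 1 + 6*(11-1) = 1 + 60 = 61

61


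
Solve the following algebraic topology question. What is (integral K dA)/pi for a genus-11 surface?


Gauss-Bonnet: integral K dA = 2*pi*chi(M).
chi(Sigma_11) = 2 - 2*11 = -20.
(integral K dA)/pi = 2*chi = 2*(-20) = -40

-40


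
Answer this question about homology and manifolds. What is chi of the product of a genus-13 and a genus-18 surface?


chi(Sigma_13) = 2 - 2*13 = -24
chi(Sigma_18) = 2 - 2*18 = -34
chi(product) = (-24) * (-34) = 816

816


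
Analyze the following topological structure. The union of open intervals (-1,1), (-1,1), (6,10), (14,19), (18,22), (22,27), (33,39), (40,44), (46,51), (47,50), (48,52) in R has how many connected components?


Sort and merge overlapping open intervals.
Merged: (-1,1), (6,10), (14,22), (22,27), (33,39), (40,44), (46,52).
Number of components = 7

7


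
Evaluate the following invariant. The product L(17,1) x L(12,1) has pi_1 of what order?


pi_1(X x Y) = pi_1(X) x pi_1(Y).
pi_1(L(17,1)) = Z/17, pi_1(L(12,1)) = Z/12.
|Z/17 x Z/12| = 17 * 12 = 204

204


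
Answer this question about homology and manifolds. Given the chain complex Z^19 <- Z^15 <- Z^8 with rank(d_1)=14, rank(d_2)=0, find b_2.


rank H_k = rank(ker d_k) - rank(im d_{k+1}).
rank(ker d_2) = rank(C_2) - rank(d_2) = 8 - 0 = 8.
rank(im d_{2+1}) = 0.
rank H_2 = 8 - 0 = 8

8


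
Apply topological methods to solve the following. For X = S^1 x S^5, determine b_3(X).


Each S^d has Poincare polynomial 1 + t^d.
The product S^1 x S^5 has Poincare polynomial prod(1+t^d_i).
Expanding: b_0=1, b_1=1, b_5=1, b_6=1.
b_3 = 0

0


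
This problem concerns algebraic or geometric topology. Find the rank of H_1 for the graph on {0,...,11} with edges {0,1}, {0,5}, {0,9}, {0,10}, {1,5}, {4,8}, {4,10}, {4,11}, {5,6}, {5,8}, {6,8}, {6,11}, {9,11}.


b_1 = E - V + (number of components).
E = 13, V = 12, components = 4.
b_1 = 13 - 12 + 4 = 5

5


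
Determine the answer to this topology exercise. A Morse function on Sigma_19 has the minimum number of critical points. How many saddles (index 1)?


A perfect Morse function has m_k = b_k.
For Sigma_19: b_0=1, b_1=2g=38, b_2=1.
Saddles m_1 = 2g = 38

38


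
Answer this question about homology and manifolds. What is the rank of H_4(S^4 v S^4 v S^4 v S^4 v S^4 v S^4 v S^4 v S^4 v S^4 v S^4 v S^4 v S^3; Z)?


For a wedge of spheres, H_k (k>0) is free on one generator per sphere of dimension k.
Spheres of dimension 4: count = 11.
b_4 = 11

11


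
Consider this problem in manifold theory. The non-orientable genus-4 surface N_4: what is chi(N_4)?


For a non-orientable closed surface with k crosscaps: chi = 2 - k.
Here k = 4.
chi = 2 - 4 = -2

-2


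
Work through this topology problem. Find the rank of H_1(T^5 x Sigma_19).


pi_1(A x B) = pi_1(A) x pi_1(B); rank of abelianization = b_1.
b_1(T^5) = 5, b_1(Sigma_19) = 2*19 = 38.
b_1(product) = 5 + 38 = 43

43


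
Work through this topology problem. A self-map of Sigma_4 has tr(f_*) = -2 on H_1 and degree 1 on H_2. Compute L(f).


L(f) = tr(f_0*) - tr(f_1*) + tr(f_2*).
= 1 - (-2) + (1)
= 4

4


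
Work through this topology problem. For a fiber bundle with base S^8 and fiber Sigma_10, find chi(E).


chi(S^8) = 2 (n even), chi(Sigma_10) = 2 - 2*10 = -18.
chi(E) = 2 * (-18) = -36

-36


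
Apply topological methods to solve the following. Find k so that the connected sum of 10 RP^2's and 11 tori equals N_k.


Since a >= 1, the sum is non-orientable; each T^2 can be replaced by RP^2 # RP^2 (since T^2#RP^2 = 3RP^2).
Total crosscaps k = 10 + 2*11 = 32.
Check via chi: chi = 10*1 + 11*0 - (10+11-1)*2 = -30 = 2 - k = -30. Consistent.

32


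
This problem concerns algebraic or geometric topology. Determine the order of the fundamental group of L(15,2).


pi_1(L(p,q)) = Z/pZ for any q coprime to p.
|pi_1(L(15,2))| = 15

15


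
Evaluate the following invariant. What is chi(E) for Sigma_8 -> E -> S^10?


chi(S^10) = 2 (n even), chi(Sigma_8) = 2 - 2*8 = -14.
chi(E) = 2 * (-14) = -28

-28


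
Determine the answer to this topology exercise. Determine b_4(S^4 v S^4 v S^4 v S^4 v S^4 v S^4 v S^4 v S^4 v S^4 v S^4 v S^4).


For a wedge of spheres, H_k (k>0) is free on one generator per sphere of dimension k.
Spheres of dimension 4: count = 11.
b_4 = 11

11


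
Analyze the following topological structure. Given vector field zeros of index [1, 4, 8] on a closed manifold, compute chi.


Poincare-Hopf: chi(M) = sum of indices of zeros.
chi = (1) + (4) + (8) = 13

13


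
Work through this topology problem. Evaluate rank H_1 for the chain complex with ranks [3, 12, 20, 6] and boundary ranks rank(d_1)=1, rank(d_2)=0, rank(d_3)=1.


rank H_k = rank(ker d_k) - rank(im d_{k+1}).
rank(ker d_1) = rank(C_1) - rank(d_1) = 12 - 1 = 11.
rank(im d_{1+1}) = 0.
rank H_1 = 11 - 0 = 11

11


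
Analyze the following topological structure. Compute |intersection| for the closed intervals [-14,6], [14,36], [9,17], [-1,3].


Intersection = [max(a_i), min(b_i)] = [14, 3].
Since 14 > 3, the intersection is empty.
Length = 0

0


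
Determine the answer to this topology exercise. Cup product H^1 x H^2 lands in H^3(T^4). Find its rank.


Cup product: H^p x H^q -> H^{p+q}; here p+q = 1+2 = 3.
rank H^k(T^n) = C(n,k).
C(4,3) = 4

4


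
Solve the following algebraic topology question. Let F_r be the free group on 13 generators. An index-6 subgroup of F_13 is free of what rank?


Nielsen-Schreier: an index-n subgroup of F_r is free of rank 1 + n(r-1).
Equivalently: chi(cover) = n*chi(base); chi(vee_r S^1) = 1 - 13 = -12.
chi(E) = 6*(-12) = -72; rank = 1 - chi(E) = 1 - (-72) = 73.
rank = 1 + 6*(13-1) = 1 + 72 = 73

73


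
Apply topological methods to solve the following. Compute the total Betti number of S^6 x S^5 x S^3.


Total Betti number is multiplicative under products.
Each S^d (d>=1) has total Betti number 2.
There are 3 sphere factors.
Total = 2^3 = 8

8


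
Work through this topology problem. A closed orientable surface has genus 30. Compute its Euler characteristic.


For a closed orientable surface of genus g: chi = 2 - 2g.
Here g = 30.
chi = 2 - 2*30 = 2 - 60 = -58

-58


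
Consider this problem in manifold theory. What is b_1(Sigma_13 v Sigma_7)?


For a wedge: H_1(A v B) = H_1(A) + H_1(B).
b_1(Sigma_13) = 26, b_1(Sigma_7) = 14.
b_1 = 26 + 14 = 40

40


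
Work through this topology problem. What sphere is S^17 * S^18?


Join of spheres: S^m * S^n = S^{m+n+1}.
dim = 17 + 18 + 1 = 36

36


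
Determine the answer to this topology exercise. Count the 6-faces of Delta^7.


Delta^7 has 7+1 vertices. A 6-face is a choice of 6+1 vertices.
f_6 = C(7+1, 6+1) = C(8,7) = 8

8


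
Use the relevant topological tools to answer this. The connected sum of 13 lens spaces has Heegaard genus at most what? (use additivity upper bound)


Heegaard genus satisfies g(A#B) <= g(A) + g(B).
Each lens space has g = 1.
Upper bound: 13 * 1 = 13

13


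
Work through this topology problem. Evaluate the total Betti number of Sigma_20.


For Sigma_20: b_0 = 1, b_1 = 2g = 40, b_2 = 1.
Total = 1 + 40 + 1 = 42

42


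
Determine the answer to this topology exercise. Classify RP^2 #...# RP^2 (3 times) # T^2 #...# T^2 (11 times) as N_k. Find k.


Since a >= 1, the sum is non-orientable; each T^2 can be replaced by RP^2 # RP^2 (since T^2#RP^2 = 3RP^2).
Total crosscaps k = 3 + 2*11 = 25.
Check via chi: chi = 3*1 + 11*0 - (3+11-1)*2 = -23 = 2 - k = -23. Consistent.

25


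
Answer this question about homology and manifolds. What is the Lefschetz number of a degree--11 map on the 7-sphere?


On S^7: L(f) = tr(f_0*) + (-1)^7 tr(f_7*) = 1 + (-1)^7 * deg(f).
L(f) = 1 + (-1)^7 * -11 = 1 + 11 = 12

12


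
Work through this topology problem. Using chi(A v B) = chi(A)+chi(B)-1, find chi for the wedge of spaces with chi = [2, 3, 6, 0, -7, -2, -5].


chi(A v B) = chi(A) + chi(B) - 1 (one point identified).
For 7 spaces: chi = (sum chi_i) - (7 - 1).
sum = -3; chi = -3 - 6 = -9

-9


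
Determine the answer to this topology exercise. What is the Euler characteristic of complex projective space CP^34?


CP^34 has one cell in each even dimension 0, 2, ..., 2*34 (34+1 cells total).
All cells are even-dimensional, so chi = number of cells.
chi = 34 + 1 = 35

35


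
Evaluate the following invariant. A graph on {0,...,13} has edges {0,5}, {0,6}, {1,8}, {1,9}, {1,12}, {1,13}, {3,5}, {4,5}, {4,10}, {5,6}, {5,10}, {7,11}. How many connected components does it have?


Run DFS/union-find over 14 vertices.
V = 14, E = 12.
Number of components = 4

4


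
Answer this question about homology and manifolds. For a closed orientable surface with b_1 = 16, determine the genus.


For a closed orientable surface: b_1 = 2g.
16 = 2g
g = 16 / 2 = 8

8


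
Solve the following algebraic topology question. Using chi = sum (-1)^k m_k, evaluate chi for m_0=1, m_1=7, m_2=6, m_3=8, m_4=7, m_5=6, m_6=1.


Morse theory: chi(M) = sum_k (-1)^k m_k where m_k = #(index-k critical points).
= (1) + (-7) + (6) + (-8) + (7) + (-6) + (1) = -6

-6


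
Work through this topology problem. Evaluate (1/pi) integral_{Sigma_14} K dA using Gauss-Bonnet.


Gauss-Bonnet: integral K dA = 2*pi*chi(M).
chi(Sigma_14) = 2 - 2*14 = -26.
(integral K dA)/pi = 2*chi = 2*(-26) = -52

-52


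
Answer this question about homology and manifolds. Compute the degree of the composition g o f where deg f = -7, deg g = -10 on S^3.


Degree is multiplicative under composition: deg(g o f) = deg(g) * deg(f).
= -10 * -7 = 70

70


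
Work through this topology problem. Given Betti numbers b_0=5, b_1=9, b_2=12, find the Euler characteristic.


chi = sum_k (-1)^k b_k.
= (5) + (-9) + (12)
= 8

8


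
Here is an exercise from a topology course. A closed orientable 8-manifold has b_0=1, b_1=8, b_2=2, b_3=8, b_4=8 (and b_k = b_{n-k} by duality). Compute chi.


By Poincare duality b_k = b_{8-k}, so full Betti numbers: b_0=1, b_1=8, b_2=2, b_3=8, b_4=8, b_5=8, b_6=2, b_7=8, b_8=1.
chi = sum (-1)^k b_k = -18

-18


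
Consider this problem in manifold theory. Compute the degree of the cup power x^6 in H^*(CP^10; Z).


|x| = 2 in H^*(CP^n).
|x^6| = 6 * |x| = 6 * 2 = 12

12


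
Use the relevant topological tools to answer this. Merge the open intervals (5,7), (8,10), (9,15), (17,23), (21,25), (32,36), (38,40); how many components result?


Sort and merge overlapping open intervals.
Merged: (5,7), (8,15), (17,25), (32,36), (38,40).
Number of components = 5

5


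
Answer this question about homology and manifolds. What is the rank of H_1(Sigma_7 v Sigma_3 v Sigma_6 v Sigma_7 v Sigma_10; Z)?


For a wedge X v Y: reduced H_k(X v Y) = H_k(X) + H_k(Y).
Each Sigma_g contributes b_1 = 2g.
b_1 = 14 + 6 + 12 + 14 + 20 = 66

66


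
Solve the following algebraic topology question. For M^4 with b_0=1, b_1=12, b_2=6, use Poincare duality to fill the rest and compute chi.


By Poincare duality b_k = b_{4-k}, so full Betti numbers: b_0=1, b_1=12, b_2=6, b_3=12, b_4=1.
chi = sum (-1)^k b_k = -16

-16


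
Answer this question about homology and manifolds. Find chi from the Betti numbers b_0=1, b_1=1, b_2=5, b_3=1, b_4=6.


chi = sum_k (-1)^k b_k.
= (1) + (-1) + (5) + (-1) + (6)
= 10

10


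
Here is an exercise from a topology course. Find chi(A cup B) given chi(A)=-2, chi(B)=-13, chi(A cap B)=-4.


chi(A cup B) = chi(A) + chi(B) - chi(A cap B)
= -2 + (-13) - (-4)
= -11

-11


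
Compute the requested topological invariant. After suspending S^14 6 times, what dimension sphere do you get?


Each suspension raises dimension by 1: Sigma S^n = S^{n+1}.
Sigma^6 S^14 = S^{14+6} = S^20

20


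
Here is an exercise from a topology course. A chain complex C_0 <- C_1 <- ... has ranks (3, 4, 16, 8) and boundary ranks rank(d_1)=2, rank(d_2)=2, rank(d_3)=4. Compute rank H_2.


rank H_k = rank(ker d_k) - rank(im d_{k+1}).
rank(ker d_2) = rank(C_2) - rank(d_2) = 16 - 2 = 14.
rank(im d_{2+1}) = 4.
rank H_2 = 14 - 4 = 10

10


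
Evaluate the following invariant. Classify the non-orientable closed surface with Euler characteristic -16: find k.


chi = 2 - k for closed non-orientable surfaces with k crosscaps.
-16 = 2 - k
k = 2 - (-16) = 18

18


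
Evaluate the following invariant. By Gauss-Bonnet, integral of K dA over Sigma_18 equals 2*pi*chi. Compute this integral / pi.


Gauss-Bonnet: integral K dA = 2*pi*chi(M).
chi(Sigma_18) = 2 - 2*18 = -34.
(integral K dA)/pi = 2*chi = 2*(-34) = -68

-68


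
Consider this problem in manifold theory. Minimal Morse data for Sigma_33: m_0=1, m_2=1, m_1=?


A perfect Morse function has m_k = b_k.
For Sigma_33: b_0=1, b_1=2g=66, b_2=1.
Saddles m_1 = 2g = 66

66


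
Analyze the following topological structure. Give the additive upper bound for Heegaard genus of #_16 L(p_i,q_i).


Heegaard genus satisfies g(A#B) <= g(A) + g(B).
Each lens space has g = 1.
Upper bound: 16 * 1 = 16

16


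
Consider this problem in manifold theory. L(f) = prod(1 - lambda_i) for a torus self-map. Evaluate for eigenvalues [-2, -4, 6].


For a torus self-map: L(f) = det(I - A) where A acts on H_1.
L(f) = (1--2) * (1--4) * (1-6) = 3 * 5 * -5 = -75

-75


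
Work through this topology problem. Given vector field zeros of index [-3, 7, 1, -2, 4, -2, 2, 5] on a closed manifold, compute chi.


Poincare-Hopf: chi(M) = sum of indices of zeros.
chi = (-3) + (7) + (1) + (-2) + (4) + (-2) + (2) + (5) = 12

12


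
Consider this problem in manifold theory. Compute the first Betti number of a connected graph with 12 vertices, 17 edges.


For a connected graph: rank(pi_1) = b_1 = E - V + 1 = 1 - chi.
chi = V - E = 12 - 17 = -5.
rank = 1 - (-5) = 17 - 12 + 1 = 6

6


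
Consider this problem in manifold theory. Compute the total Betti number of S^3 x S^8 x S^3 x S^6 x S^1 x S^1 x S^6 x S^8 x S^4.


Total Betti number is multiplicative under products.
Each S^d (d>=1) has total Betti number 2.
There are 9 sphere factors.
Total = 2^9 = 512

512


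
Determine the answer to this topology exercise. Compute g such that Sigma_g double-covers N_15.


chi(N_15) = 2 - 15 = -13.
Double cover: chi(Sigma_g) = 2 * chi(N_15) = 2*(-13) = -26.
2 - 2g = -26, so g = (2 - (-26))/2 = 28/2 = 14

14


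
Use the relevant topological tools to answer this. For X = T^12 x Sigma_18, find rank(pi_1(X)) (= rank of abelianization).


pi_1(A x B) = pi_1(A) x pi_1(B); rank of abelianization = b_1.
b_1(T^12) = 12, b_1(Sigma_18) = 2*18 = 36.
b_1(product) = 12 + 36 = 48

48


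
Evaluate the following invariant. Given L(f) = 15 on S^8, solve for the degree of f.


L(f) = 1 + (-1)^8 deg(f) on S^8.
15 = 1 + (-1)^8 * deg(f)
(-1)^8 * deg(f) = 14
deg(f) = 14

14


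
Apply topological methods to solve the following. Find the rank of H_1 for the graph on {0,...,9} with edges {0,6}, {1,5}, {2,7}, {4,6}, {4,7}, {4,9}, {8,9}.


b_1 = E - V + (number of components).
E = 7, V = 10, components = 3.
b_1 = 7 - 10 + 3 = 0

0


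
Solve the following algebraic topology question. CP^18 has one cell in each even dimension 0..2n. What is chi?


CP^18 has one cell in each even dimension 0, 2, ..., 2*18 (18+1 cells total).
All cells are even-dimensional, so chi = number of cells.
chi = 18 + 1 = 19

19


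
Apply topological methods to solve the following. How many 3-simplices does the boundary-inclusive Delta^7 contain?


Delta^7 has 7+1 vertices. A 3-face is a choice of 3+1 vertices.
f_3 = C(7+1, 3+1) = C(8,4) = 70

70


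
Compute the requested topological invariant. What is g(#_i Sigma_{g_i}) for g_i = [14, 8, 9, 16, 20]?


Genus is additive under connected sum of orientable surfaces.
g = 14 + 8 + 9 + 16 + 20 = 67

67


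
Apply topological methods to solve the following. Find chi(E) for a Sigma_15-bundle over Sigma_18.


For a fiber bundle F -> E -> B (with CW structure): chi(E) = chi(B) * chi(F).
chi(Sigma_18) = -34, chi(Sigma_15) = -28.
chi(E) = (-34) * (-28) = 952

952


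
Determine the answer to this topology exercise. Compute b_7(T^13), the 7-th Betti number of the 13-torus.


By the Kunneth formula, b_k(T^n) = C(n,k).
b_7(T^13) = C(13,7).
C(13,7) = 13!/(7!*6!) = 1716

1716


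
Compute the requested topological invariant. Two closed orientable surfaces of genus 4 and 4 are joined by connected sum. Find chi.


chi(Sigma_4) = 2 - 2*4 = -6
chi(Sigma_4) = 2 - 2*4 = -6
For surfaces: chi(A#B) = chi(A) + chi(B) - 2.
chi = -6 + -6 - 2 = -14

-14


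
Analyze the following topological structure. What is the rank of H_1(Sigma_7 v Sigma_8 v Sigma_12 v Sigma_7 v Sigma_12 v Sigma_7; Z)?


For a wedge X v Y: reduced H_k(X v Y) = H_k(X) + H_k(Y).
Each Sigma_g contributes b_1 = 2g.
b_1 = 14 + 16 + 24 + 14 + 24 + 14 = 106

106


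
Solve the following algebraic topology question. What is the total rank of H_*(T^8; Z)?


b_k(T^8) = C(8,k), so the sum over k is sum_k C(8,k) = 2^8.
Total = 2^8 = 256

256


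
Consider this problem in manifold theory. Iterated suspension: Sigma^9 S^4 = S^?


Each suspension raises dimension by 1: Sigma S^n = S^{n+1}.
Sigma^9 S^4 = S^{4+9} = S^13

13


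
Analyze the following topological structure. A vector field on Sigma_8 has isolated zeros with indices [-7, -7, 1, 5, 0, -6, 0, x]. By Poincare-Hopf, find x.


Poincare-Hopf: sum of indices = chi(M).
chi(Sigma_8) = 2 - 2*8 = -14.
Sum of known indices = -14.
x = chi - (sum known) = -14 - (-14) = 0

0


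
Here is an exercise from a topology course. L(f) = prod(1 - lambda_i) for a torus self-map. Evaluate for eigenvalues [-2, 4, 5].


For a torus self-map: L(f) = det(I - A) where A acts on H_1.
L(f) = (1--2) * (1-4) * (1-5) = 3 * -3 * -4 = 36

36


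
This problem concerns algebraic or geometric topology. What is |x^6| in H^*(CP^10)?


|x| = 2 in H^*(CP^n).
|x^6| = 6 * |x| = 6 * 2 = 12

12


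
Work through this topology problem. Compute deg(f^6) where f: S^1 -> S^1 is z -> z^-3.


deg(f) = -3. Degree is multiplicative: deg(f^6) = (deg f)^6.
deg(f^6) = (-3)^6 = 729

729


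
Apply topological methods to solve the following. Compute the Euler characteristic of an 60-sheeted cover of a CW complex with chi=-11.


For a finite covering: chi(E) = (number of sheets) * chi(B).
chi(E) = 60 * (-11) = -660

-660


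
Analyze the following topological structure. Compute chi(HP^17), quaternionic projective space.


HP^17 has one cell in each dimension 0, 4, ..., 4*17 (17+1 cells, all even-dim).
chi = 17 + 1 = 18

18


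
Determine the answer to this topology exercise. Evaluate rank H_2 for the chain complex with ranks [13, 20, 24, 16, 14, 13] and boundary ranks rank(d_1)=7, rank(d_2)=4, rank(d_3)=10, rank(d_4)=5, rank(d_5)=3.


rank H_k = rank(ker d_k) - rank(im d_{k+1}).
rank(ker d_2) = rank(C_2) - rank(d_2) = 24 - 4 = 20.
rank(im d_{2+1}) = 10.
rank H_2 = 20 - 10 = 10

10


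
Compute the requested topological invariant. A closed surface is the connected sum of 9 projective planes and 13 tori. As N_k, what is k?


Since a >= 1, the sum is non-orientable; each T^2 can be replaced by RP^2 # RP^2 (since T^2#RP^2 = 3RP^2).
Total crosscaps k = 9 + 2*13 = 35.
Check via chi: chi = 9*1 + 13*0 - (9+13-1)*2 = -33 = 2 - k = -33. Consistent.

35


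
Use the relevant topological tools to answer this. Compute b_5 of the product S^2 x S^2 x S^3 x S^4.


Each S^d has Poincare polynomial 1 + t^d.
The product S^2 x S^2 x S^3 x S^4 has Poincare polynomial prod(1+t^d_i).
Expanding: b_0=1, b_2=2, b_3=1, b_4=2, b_5=2, b_6=2, b_7=2, b_8=1, b_9=2, b_11=1.
b_5 = 2

2


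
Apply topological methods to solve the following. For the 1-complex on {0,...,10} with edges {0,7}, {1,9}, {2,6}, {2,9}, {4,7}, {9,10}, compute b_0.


Run DFS/union-find over 11 vertices.
V = 11, E = 6.
Number of components = 5

5


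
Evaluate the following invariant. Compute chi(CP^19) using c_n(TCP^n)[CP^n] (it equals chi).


For any closed oriented manifold, <e(TM),[M]> = chi(M).
chi(CP^19) = 19+1 = 20

20


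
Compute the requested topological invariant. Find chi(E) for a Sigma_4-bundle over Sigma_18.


For a fiber bundle F -> E -> B (with CW structure): chi(E) = chi(B) * chi(F).
chi(Sigma_18) = -34, chi(Sigma_4) = -6.
chi(E) = (-34) * (-6) = 204

204


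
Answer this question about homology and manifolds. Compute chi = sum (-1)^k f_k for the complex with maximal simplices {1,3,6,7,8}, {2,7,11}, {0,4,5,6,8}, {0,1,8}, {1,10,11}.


Enumerate all faces; f-vector: f_0=11, f_1=26, f_2=23, f_3=10, f_4=2.
chi = sum (-1)^k f_k = 0

0


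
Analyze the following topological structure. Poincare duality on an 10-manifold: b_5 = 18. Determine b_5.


Poincare duality for closed orientable n-manifolds: b_k = b_{n-k}.
Here n = 10, so b_5 = b_5 = 18

18


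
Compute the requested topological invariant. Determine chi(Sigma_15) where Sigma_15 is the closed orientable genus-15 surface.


For a closed orientable surface of genus g: chi = 2 - 2g.
Here g = 15.
chi = 2 - 2*15 = 2 - 30 = -28

-28


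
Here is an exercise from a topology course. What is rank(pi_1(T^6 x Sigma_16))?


pi_1(A x B) = pi_1(A) x pi_1(B); rank of abelianization = b_1.
b_1(T^6) = 6, b_1(Sigma_16) = 2*16 = 32.
b_1(product) = 6 + 32 = 38

38


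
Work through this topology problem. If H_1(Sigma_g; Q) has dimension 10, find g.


For a closed orientable surface: b_1 = 2g.
10 = 2g
g = 10 / 2 = 5

5


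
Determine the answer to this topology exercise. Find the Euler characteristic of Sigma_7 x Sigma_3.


chi(Sigma_7) = 2 - 2*7 = -12
chi(Sigma_3) = 2 - 2*3 = -4
chi(product) = (-12) * (-4) = 48

48


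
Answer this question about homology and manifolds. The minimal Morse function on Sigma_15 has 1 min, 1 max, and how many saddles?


A perfect Morse function has m_k = b_k.
For Sigma_15: b_0=1, b_1=2g=30, b_2=1.
Saddles m_1 = 2g = 30

30


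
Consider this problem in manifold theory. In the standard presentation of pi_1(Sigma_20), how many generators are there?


Standard presentation: pi_1(Sigma_g) = <a_1,b_1,...,a_g,b_g | [a_1,b_1]...[a_g,b_g] = 1>.
Number of generators = 2g = 2*20 = 40

40


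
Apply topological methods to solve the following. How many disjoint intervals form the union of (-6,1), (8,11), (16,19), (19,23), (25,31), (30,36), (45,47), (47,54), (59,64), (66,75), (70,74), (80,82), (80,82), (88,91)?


Sort and merge overlapping open intervals.
Merged: (-6,1), (8,11), (16,19), (19,23), (25,36), (45,47), (47,54), (59,64), (66,75), (80,82), (88,91).
Number of components = 11

11


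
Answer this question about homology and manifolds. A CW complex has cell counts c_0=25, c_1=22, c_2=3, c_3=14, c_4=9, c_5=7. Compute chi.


chi = sum_k (-1)^k c_k.
= (-1)^0*25 + (-1)^1*22 + (-1)^2*3 + (-1)^3*14 + (-1)^4*9 + (-1)^5*7
= (25) + (-22) + (3) + (-14) + (9) + (-7)
= -6

-6


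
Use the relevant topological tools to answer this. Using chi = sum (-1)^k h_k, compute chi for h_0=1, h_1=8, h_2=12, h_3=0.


Handles of index k contribute (-1)^k to chi (same as CW cells).
chi = (1) + (-8) + (12) + (0) = 5

5


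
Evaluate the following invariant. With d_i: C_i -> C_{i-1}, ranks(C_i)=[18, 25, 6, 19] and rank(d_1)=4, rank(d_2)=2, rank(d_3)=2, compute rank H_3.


rank H_k = rank(ker d_k) - rank(im d_{k+1}).
rank(ker d_3) = rank(C_3) - rank(d_3) = 19 - 2 = 17.
rank(im d_{3+1}) = 0.
rank H_3 = 17 - 0 = 17

17


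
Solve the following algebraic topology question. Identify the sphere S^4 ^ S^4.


S^m ^ S^n = S^{m+n}.
k = 4 + 4 = 8

8


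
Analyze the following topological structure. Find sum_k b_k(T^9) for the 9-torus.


b_k(T^9) = C(9,k), so the sum over k is sum_k C(9,k) = 2^9.
Total = 2^9 = 512

512


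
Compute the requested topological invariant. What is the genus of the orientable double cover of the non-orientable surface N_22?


chi(N_22) = 2 - 22 = -20.
Double cover: chi(Sigma_g) = 2 * chi(N_22) = 2*(-20) = -40.
2 - 2g = -40, so g = (2 - (-40))/2 = 42/2 = 21

21


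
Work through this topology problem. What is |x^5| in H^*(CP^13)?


|x| = 2 in H^*(CP^n).
|x^5| = 5 * |x| = 5 * 2 = 10

10


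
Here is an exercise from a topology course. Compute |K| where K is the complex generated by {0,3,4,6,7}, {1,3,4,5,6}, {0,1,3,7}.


Each maximal simplex on m vertices has 2^m - 1 nonempty faces.
Take the union (dedupe shared faces).
Total distinct faces = 61

61


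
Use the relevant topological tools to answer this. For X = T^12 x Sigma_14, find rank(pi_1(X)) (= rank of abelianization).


pi_1(A x B) = pi_1(A) x pi_1(B); rank of abelianization = b_1.
b_1(T^12) = 12, b_1(Sigma_14) = 2*14 = 28.
b_1(product) = 12 + 28 = 40

40


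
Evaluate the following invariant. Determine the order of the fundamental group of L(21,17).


pi_1(L(p,q)) = Z/pZ for any q coprime to p.
|pi_1(L(21,17))| = 21

21


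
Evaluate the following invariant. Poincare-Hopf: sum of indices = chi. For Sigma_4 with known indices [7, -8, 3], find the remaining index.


Poincare-Hopf: sum of indices = chi(M).
chi(Sigma_4) = 2 - 2*4 = -6.
Sum of known indices = 2.
x = chi - (sum known) = -6 - (2) = -8

-8


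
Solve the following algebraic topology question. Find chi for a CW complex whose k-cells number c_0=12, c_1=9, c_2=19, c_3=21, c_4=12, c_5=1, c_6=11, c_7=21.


chi = sum_k (-1)^k c_k.
= (-1)^0*12 + (-1)^1*9 + (-1)^2*19 + (-1)^3*21 + (-1)^4*12 + (-1)^5*1 + (-1)^6*11 + (-1)^7*21
= (12) + (-9) + (19) + (-21) + (12) + (-1) + (11) + (-21)
= 2

2


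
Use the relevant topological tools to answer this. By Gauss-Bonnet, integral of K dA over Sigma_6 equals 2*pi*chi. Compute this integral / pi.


Gauss-Bonnet: integral K dA = 2*pi*chi(M).
chi(Sigma_6) = 2 - 2*6 = -10.
(integral K dA)/pi = 2*chi = 2*(-10) = -20

-20


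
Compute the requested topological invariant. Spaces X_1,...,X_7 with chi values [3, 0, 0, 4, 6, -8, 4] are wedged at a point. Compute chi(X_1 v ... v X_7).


chi(A v B) = chi(A) + chi(B) - 1 (one point identified).
For 7 spaces: chi = (sum chi_i) - (7 - 1).
sum = 9; chi = 9 - 6 = 3

3


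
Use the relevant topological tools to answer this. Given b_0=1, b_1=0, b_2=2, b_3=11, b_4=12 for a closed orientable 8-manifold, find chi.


By Poincare duality b_k = b_{8-k}, so full Betti numbers: b_0=1, b_1=0, b_2=2, b_3=11, b_4=12, b_5=11, b_6=2, b_7=0, b_8=1.
chi = sum (-1)^k b_k = -4

-4


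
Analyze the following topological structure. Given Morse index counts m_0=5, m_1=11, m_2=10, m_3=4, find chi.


Morse theory: chi(M) = sum_k (-1)^k m_k where m_k = #(index-k critical points).
= (5) + (-11) + (10) + (-4) = 0

0


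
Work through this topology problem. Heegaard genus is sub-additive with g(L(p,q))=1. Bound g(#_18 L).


Heegaard genus satisfies g(A#B) <= g(A) + g(B).
Each lens space has g = 1.
Upper bound: 18 * 1 = 18

18


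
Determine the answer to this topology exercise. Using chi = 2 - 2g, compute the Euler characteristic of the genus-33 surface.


For a closed orientable surface of genus g: chi = 2 - 2g.
Here g = 33.
chi = 2 - 2*33 = 2 - 66 = -64

-64


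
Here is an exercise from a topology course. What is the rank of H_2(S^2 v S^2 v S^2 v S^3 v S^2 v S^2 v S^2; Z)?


For a wedge of spheres, H_k (k>0) is free on one generator per sphere of dimension k.
Spheres of dimension 2: count = 6.
b_2 = 6

6


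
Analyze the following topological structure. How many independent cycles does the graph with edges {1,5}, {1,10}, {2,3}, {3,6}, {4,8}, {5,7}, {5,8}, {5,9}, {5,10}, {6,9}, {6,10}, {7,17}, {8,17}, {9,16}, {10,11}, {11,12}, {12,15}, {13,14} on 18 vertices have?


b_1 = E - V + (number of components).
E = 18, V = 18, components = 3.
b_1 = 18 - 18 + 3 = 3

3


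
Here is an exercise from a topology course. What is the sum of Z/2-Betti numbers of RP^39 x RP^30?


dim H^*(RP^n; Z/2) = n+1 (one Z/2 in each degree 0..n).
Total Betti number is multiplicative.
Total = (39+1) * (30+1) = 40 * 31 = 1240

1240


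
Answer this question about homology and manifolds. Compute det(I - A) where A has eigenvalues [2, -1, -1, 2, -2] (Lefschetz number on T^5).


For a torus self-map: L(f) = det(I - A) where A acts on H_1.
L(f) = (1-2) * (1--1) * (1--1) * (1-2) * (1--2) = -1 * 2 * 2 * -1 * 3 = 12

12


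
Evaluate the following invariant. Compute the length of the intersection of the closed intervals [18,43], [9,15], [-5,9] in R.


Intersection = [max(a_i), min(b_i)] = [18, 9].
Since 18 > 9, the intersection is empty.
Length = 0

0


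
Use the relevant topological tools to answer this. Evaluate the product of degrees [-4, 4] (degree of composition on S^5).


Degree is multiplicative: deg(composition) = product of degrees.
= (-4) * (4) = -16

-16
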